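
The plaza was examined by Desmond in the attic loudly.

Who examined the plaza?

'Desmond' marks the agent of the examining event.

Desmond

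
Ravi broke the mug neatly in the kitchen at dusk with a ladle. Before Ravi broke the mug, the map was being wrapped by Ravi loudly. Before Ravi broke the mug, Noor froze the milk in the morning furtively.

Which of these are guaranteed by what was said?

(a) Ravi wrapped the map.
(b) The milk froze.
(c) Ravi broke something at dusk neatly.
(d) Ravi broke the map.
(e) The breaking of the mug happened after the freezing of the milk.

(a) Not entailed — 'was wrapping' is progressive on an accomplishment; it does not entail the completed 'wrapped'.
(b) Entailed — 'Noor froze the milk' is causative; it entails the inchoative 'the milk froze'.
(c) Entailed — this follows by dropping conjuncts from the breaking event's description.
(d) Not entailed — Ravi broke the mug, not the map; the map belongs to the wrapping event.
(e) Entailed — the narrative places the freezing before the breaking.

(b), (c), (e)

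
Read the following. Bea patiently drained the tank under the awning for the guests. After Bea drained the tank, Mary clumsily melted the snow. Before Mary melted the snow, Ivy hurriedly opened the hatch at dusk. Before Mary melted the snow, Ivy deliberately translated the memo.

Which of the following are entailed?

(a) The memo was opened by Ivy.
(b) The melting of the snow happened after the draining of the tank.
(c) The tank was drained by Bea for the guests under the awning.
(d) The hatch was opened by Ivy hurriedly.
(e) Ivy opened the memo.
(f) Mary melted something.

(b), (c), (d), (f)

(a) Not entailed — Ivy opened the hatch, not the memo; the memo belongs to the translating event.
(b) Entailed — the narrative places the draining before the melting.
(c) Entailed — the original entails any weakening of itself; this just drops 'patiently'.
(d) Entailed — dropping 'at dusk' leaves a sub-description the original still satisfies.
(e) Not entailed — Ivy opened the hatch, not the memo; the memo belongs to the translating event.
(f) Entailed — dropping 'clumsily' and generalizing the patient leaves a sub-description the original still satisfies.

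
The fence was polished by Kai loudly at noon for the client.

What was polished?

the fence

'the fence' marks the patient of the polishing event.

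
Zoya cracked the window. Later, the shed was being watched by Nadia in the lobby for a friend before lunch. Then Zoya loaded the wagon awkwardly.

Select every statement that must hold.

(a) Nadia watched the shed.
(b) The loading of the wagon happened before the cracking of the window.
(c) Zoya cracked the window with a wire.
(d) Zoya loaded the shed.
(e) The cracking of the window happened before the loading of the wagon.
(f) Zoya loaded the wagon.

(a) Entailed — 'watch' is an activity; 'was watching' entails that some watching happened, so 'watched' holds.
(b) Not entailed — the narrative places the cracking before the loading, not after.
(c) Not entailed — 'with a wire' adds information not in the original event.
(d) Not entailed — Zoya loaded the wagon, not the shed; the shed belongs to the watching event.
(e) Entailed — the narrative places the cracking before the loading.
(f) Entailed — the original entails any weakening of itself; this just drops 'awkwardly'.

(a), (e), (f)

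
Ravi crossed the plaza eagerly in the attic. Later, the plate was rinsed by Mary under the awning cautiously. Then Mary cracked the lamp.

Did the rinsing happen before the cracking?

yes

The narrative orders the rinsing before the cracking.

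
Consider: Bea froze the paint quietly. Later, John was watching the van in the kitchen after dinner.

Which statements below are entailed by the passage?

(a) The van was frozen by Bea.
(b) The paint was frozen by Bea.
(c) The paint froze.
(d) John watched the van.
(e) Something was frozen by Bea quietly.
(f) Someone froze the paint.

(a) Not entailed — Bea froze the paint, not the van; the van belongs to the watching event.
(b) Entailed — every conjunct here is already in the original freezing event.
(c) Entailed — 'Bea froze the paint' is causative; it entails the inchoative 'the paint froze'.
(d) Entailed — 'watch' is an activity; 'was watching' entails that some watching happened, so 'watched' holds.
(e) Entailed — the original entails any weakening of itself; this just generalizes the patient.
(f) Entailed — dropping 'quietly' and generalizing the agent leaves a sub-description the original still satisfies.

(b), (c), (d), (e), (f)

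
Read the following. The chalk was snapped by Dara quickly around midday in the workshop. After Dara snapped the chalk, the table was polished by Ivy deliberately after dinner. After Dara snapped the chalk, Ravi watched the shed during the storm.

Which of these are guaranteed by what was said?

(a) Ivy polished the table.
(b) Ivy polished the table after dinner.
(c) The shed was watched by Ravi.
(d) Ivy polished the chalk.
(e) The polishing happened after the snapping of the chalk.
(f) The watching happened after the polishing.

(a), (b), (c), (e)

(a) Entailed — the original entails any weakening of itself; this just drops 'deliberately', 'after dinner'.
(b) Entailed — the original entails any weakening of itself; this just drops 'deliberately'.
(c) Entailed — every conjunct here is already in the original watching event.
(d) Not entailed — Ivy polished the table, not the chalk; the chalk belongs to the snapping event.
(e) Entailed — the narrative places the snapping before the polishing.
(f) Not entailed — the narrative doesn't order the polishing relative to the watching.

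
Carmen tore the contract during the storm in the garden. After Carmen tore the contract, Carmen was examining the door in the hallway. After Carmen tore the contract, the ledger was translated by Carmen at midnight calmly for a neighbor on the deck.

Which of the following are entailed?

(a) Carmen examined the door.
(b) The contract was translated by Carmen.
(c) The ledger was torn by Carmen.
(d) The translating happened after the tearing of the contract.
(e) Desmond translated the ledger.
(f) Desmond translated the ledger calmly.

(a), (d)

(a) Entailed — 'examine' is an activity; 'was examining' entails that some examining happened, so 'examined' holds.
(b) Not entailed — Carmen translated the ledger, not the contract; the contract belongs to the tearing event.
(c) Not entailed — Carmen tore the contract, not the ledger; the ledger belongs to the translating event.
(d) Entailed — the narrative places the tearing before the translating.
(e) Not entailed — the passage has Carmen translating the ledger, not Desmond.
(f) Not entailed — the passage has Carmen translating the ledger, not Desmond.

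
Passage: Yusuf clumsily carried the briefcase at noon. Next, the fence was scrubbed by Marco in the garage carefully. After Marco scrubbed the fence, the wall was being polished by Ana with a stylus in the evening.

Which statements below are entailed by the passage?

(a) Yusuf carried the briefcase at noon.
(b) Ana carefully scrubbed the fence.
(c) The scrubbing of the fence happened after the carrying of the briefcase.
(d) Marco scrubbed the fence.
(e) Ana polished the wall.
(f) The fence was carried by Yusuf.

(a) Entailed — the original entails any weakening of itself; this just drops 'clumsily'.
(b) Not entailed — the passage has Marco scrubbing the fence, not Ana.
(c) Entailed — the narrative places the carrying before the scrubbing.
(d) Entailed — the original entails any weakening of itself; this just drops 'in the garage', 'carefully'.
(e) Entailed — 'polish' is an activity; 'was polishing' entails that some polishing happened, so 'polished' holds.
(f) Not entailed — Yusuf carried the briefcase, not the fence; the fence belongs to the scrubbing event.

(a), (c), (d), (e)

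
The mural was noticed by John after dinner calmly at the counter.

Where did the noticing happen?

at the counter

'at the counter' marks the location of the noticing event.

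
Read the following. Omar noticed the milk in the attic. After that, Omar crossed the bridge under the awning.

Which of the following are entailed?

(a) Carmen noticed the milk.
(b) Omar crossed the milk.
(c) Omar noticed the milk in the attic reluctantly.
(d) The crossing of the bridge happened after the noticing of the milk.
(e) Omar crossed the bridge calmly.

(d)

(a) Not entailed — the passage has Omar noticing the milk, not Carmen.
(b) Not entailed — Omar crossed the bridge, not the milk; the milk belongs to the noticing event.
(c) Not entailed — 'reluctantly' adds information not in the original event.
(d) Entailed — the narrative places the noticing before the crossing.
(e) Not entailed — 'calmly' adds information not in the original event.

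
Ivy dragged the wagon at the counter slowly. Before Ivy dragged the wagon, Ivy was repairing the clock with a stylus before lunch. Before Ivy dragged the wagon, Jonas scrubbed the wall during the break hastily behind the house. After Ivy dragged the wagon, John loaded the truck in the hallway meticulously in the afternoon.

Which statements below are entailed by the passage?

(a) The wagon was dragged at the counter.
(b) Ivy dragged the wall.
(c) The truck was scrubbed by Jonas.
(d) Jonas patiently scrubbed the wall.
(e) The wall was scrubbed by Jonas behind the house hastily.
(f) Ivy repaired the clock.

(a) Entailed — dropping 'slowly' and generalizing the agent leaves a sub-description the original still satisfies.
(b) Not entailed — Ivy dragged the wagon, not the wall; the wall belongs to the scrubbing event.
(c) Not entailed — Jonas scrubbed the wall, not the truck; the truck belongs to the loading event.
(d) Not entailed — 'patiently' adds a manner not in (and inconsistent with) the original.
(e) Entailed — the original entails any weakening of itself; this just drops 'during the break'.
(f) Not entailed — 'was repairing' is progressive on an accomplishment; it does not entail the completed 'repaired'.

(a), (e)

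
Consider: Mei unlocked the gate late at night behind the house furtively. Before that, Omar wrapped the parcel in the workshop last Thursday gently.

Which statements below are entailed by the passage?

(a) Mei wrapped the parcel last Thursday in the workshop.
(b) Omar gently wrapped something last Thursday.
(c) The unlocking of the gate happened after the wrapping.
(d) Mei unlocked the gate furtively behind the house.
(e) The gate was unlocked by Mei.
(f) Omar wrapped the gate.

(a) Not entailed — the passage has Omar wrapping the parcel, not Mei.
(b) Entailed — the original entails any weakening of itself; this just drops 'in the workshop' and generalizes the patient.
(c) Entailed — the narrative places the wrapping before the unlocking.
(d) Entailed — dropping 'late at night' leaves a sub-description the original still satisfies.
(e) Entailed — dropping 'late at night', 'furtively', 'behind the house' leaves a sub-description the original still satisfies.
(f) Not entailed — Omar wrapped the parcel, not the gate; the gate belongs to the unlocking event.

(b), (c), (d), (e)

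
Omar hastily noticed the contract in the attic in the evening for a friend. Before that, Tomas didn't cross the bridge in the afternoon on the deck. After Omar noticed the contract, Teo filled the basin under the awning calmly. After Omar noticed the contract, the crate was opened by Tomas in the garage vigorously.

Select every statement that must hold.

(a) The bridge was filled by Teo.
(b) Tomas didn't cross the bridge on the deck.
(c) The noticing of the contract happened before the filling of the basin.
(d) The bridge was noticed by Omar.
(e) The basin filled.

(a) Not entailed — Teo filled the basin, not the bridge; the bridge belongs to the crossing event.
(b) Not entailed — dropping 'in the afternoon' under negation is not valid — the original leaves open that Tomas crossed the bridge some other way.
(c) Entailed — the narrative places the noticing before the filling.
(d) Not entailed — Omar noticed the contract, not the bridge; the bridge belongs to the crossing event.
(e) Entailed — 'Teo filled the basin' is causative; it entails the inchoative 'the basin filled'.

(c), (e)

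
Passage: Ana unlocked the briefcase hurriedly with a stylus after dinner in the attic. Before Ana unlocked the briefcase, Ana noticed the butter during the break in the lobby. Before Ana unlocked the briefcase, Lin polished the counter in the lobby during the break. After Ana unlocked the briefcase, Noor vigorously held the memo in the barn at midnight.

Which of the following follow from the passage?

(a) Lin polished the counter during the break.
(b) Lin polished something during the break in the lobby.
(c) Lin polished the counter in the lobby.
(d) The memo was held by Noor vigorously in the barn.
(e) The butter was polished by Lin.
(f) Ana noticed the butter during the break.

(a) Entailed — the original entails any weakening of itself; this just drops 'in the lobby'.
(b) Entailed — the original entails any weakening of itself; this just generalizes the patient.
(c) Entailed — dropping 'during the break' leaves a sub-description the original still satisfies.
(d) Entailed — the original entails any weakening of itself; this just drops 'at midnight'.
(e) Not entailed — Lin polished the counter, not the butter; the butter belongs to the noticing event.
(f) Entailed — every conjunct here is already in the original noticing event.

(a), (b), (c), (d), (f)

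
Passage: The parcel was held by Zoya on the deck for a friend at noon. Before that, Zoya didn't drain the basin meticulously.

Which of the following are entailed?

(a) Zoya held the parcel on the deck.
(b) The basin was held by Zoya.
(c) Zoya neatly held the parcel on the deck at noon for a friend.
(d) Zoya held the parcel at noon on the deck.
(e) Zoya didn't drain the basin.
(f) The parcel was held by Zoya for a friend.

(a), (d), (f)

(a) Entailed — the original entails any weakening of itself; this just drops 'for a friend', 'at noon'.
(b) Not entailed — Zoya held the parcel, not the basin; the basin belongs to the draining event.
(c) Not entailed — 'neatly' adds information not in the original event.
(d) Entailed — the original entails any weakening of itself; this just drops 'for a friend'.
(e) Not entailed — dropping 'meticulously' under negation is not valid — the original leaves open that Zoya drained the basin some other way.
(f) Entailed — this follows by dropping conjuncts from the holding event's description.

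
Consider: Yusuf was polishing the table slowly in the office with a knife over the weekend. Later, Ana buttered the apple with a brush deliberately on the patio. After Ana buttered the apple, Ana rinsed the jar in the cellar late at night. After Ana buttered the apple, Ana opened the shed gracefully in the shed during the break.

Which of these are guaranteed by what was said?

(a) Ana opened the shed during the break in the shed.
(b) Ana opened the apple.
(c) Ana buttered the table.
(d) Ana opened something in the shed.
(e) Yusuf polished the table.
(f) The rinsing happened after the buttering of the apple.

(a), (d), (e), (f)

(a) Entailed — the original entails any weakening of itself; this just drops 'gracefully'.
(b) Not entailed — Ana opened the shed, not the apple; the apple belongs to the buttering event.
(c) Not entailed — Ana buttered the apple, not the table; the table belongs to the polishing event.
(d) Entailed — every conjunct here is already in the original opening event.
(e) Entailed — 'polish' is an activity; 'was polishing' entails that some polishing happened, so 'polished' holds.
(f) Entailed — the narrative places the buttering before the rinsing.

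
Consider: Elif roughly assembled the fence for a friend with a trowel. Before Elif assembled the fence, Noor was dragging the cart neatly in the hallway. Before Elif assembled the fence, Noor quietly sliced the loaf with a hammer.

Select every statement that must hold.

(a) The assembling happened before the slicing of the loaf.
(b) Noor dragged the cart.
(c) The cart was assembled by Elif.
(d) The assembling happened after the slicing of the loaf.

(b), (d)

(a) Not entailed — the narrative places the slicing before the assembling, not after.
(b) Entailed — 'drag' is an activity; 'was dragging' entails that some dragging happened, so 'dragged' holds.
(c) Not entailed — Elif assembled the fence, not the cart; the cart belongs to the dragging event.
(d) Entailed — the narrative places the slicing before the assembling.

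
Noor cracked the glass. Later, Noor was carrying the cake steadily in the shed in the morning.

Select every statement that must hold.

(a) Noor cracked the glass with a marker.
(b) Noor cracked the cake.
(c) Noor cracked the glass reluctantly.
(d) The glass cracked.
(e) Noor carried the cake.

(d), (e)

(a) Not entailed — 'with a marker' adds information not in the original event.
(b) Not entailed — Noor cracked the glass, not the cake; the cake belongs to the carrying event.
(c) Not entailed — 'reluctantly' adds information not in the original event.
(d) Entailed — 'Noor cracked the glass' is causative; it entails the inchoative 'the glass cracked'.
(e) Entailed — 'carry' is an activity; 'was carrying' entails that some carrying happened, so 'carried' holds.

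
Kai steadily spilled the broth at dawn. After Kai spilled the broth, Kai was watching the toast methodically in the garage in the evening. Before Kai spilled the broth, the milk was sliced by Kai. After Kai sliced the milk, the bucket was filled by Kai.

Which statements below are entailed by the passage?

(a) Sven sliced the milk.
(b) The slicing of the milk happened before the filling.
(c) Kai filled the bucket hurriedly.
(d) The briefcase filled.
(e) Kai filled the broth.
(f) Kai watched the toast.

(a) Not entailed — the passage has Kai slicing the milk, not Sven.
(b) Entailed — the narrative places the slicing before the filling.
(c) Not entailed — 'hurriedly' adds information not in the original event.
(d) Not entailed — the bucket is what filled, not the briefcase.
(e) Not entailed — Kai filled the bucket, not the broth; the broth belongs to the spilling event.
(f) Entailed — 'watch' is an activity; 'was watching' entails that some watching happened, so 'watched' holds.

(b), (f)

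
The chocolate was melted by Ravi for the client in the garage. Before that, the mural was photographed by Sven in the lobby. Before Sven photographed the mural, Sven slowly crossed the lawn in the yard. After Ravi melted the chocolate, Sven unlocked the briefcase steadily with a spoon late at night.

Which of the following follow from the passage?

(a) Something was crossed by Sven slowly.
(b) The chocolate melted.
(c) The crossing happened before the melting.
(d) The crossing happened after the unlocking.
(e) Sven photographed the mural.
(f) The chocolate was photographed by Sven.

(a), (b), (c), (e)

(a) Entailed — this follows by dropping conjuncts from the crossing event's description.
(b) Entailed — 'Ravi melted the chocolate' is causative; it entails the inchoative 'the chocolate melted'.
(c) Entailed — the narrative places the crossing before the melting.
(d) Not entailed — the narrative places the crossing before the unlocking, not after.
(e) Entailed — this follows by dropping conjuncts from the photographing event's description.
(f) Not entailed — Sven photographed the mural, not the chocolate; the chocolate belongs to the melting event.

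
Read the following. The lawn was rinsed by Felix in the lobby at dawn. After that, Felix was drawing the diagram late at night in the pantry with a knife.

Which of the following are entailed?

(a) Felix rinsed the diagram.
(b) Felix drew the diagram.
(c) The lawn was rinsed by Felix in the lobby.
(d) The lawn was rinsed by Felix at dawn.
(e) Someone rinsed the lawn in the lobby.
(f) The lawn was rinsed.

(c), (d), (e), (f)

(a) Not entailed — Felix rinsed the lawn, not the diagram; the diagram belongs to the drawing event.
(b) Not entailed — 'was drawing' is progressive on an accomplishment; it does not entail the completed 'drew'.
(c) Entailed — dropping 'at dawn' leaves a sub-description the original still satisfies.
(d) Entailed — dropping 'in the lobby' leaves a sub-description the original still satisfies.
(e) Entailed — every conjunct here is already in the original rinsing event.
(f) Entailed — this follows by dropping conjuncts from the rinsing event's description.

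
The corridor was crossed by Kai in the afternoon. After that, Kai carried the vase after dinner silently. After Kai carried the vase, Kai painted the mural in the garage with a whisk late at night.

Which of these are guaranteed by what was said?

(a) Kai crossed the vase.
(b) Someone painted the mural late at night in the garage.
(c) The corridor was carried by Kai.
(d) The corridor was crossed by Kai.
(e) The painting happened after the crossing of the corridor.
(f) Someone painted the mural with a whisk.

(a) Not entailed — Kai crossed the corridor, not the vase; the vase belongs to the carrying event.
(b) Entailed — every conjunct here is already in the original painting event.
(c) Not entailed — Kai carried the vase, not the corridor; the corridor belongs to the crossing event.
(d) Entailed — every conjunct here is already in the original crossing event.
(e) Entailed — the narrative places the crossing before the painting.
(f) Entailed — dropping 'in the garage', 'late at night' and generalizing the agent leaves a sub-description the original still satisfies.

(b), (d), (e), (f)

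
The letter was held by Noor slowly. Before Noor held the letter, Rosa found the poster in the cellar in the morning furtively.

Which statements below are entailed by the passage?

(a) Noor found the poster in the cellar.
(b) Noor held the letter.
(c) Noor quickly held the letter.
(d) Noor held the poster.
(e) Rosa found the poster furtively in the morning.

(a) Not entailed — the passage has Rosa finding the poster, not Noor.
(b) Entailed — every conjunct here is already in the original holding event.
(c) Not entailed — 'quickly' adds a manner not in (and inconsistent with) the original.
(d) Not entailed — Noor held the letter, not the poster; the poster belongs to the finding event.
(e) Entailed — every conjunct here is already in the original finding event.

(b), (e)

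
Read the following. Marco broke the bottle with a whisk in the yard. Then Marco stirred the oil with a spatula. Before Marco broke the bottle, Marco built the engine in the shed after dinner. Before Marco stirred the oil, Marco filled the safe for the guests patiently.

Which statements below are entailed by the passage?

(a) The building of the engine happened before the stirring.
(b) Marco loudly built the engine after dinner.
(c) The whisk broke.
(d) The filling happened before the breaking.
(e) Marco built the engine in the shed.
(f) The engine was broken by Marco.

(a) Entailed — the narrative places the building before the stirring.
(b) Not entailed — 'loudly' adds information not in the original event.
(c) Not entailed — the bottle is what broke, not the whisk.
(d) Not entailed — the narrative doesn't order the filling relative to the breaking.
(e) Entailed — the original entails any weakening of itself; this just drops 'after dinner'.
(f) Not entailed — Marco broke the bottle, not the engine; the engine belongs to the building event.

(a), (e)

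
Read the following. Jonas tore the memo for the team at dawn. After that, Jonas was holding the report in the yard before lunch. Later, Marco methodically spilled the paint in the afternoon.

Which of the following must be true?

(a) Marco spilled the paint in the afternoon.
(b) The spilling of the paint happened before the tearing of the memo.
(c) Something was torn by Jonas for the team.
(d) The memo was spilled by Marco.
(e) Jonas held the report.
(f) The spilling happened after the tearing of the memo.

(a) Entailed — this follows by dropping conjuncts from the spilling event's description.
(b) Not entailed — the narrative places the tearing before the spilling, not after.
(c) Entailed — dropping 'at dawn' and generalizing the patient leaves a sub-description the original still satisfies.
(d) Not entailed — Marco spilled the paint, not the memo; the memo belongs to the tearing event.
(e) Entailed — 'hold' is an activity; 'was holding' entails that some holding happened, so 'held' holds.
(f) Entailed — the narrative places the tearing before the spilling.

(a), (c), (e), (f)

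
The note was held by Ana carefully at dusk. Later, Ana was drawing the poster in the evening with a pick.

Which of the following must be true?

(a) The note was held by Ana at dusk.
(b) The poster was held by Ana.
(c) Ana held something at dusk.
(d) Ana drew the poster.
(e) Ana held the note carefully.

(a) Entailed — dropping 'carefully' leaves a sub-description the original still satisfies.
(b) Not entailed — Ana held the note, not the poster; the poster belongs to the drawing event.
(c) Entailed — the original entails any weakening of itself; this just drops 'carefully' and generalizes the patient.
(d) Not entailed — 'was drawing' is progressive on an accomplishment; it does not entail the completed 'drew'.
(e) Entailed — the original entails any weakening of itself; this just drops 'at dusk'.

(a), (c), (e)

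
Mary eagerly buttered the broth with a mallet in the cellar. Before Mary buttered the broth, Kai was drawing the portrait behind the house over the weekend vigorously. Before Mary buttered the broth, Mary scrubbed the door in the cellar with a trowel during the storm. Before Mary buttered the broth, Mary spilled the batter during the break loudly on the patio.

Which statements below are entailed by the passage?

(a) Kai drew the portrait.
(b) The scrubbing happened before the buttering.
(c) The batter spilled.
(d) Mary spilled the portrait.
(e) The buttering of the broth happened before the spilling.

(a) Not entailed — 'was drawing' is progressive on an accomplishment; it does not entail the completed 'drew'.
(b) Entailed — the narrative places the scrubbing before the buttering.
(c) Entailed — 'Mary spilled the batter' is causative; it entails the inchoative 'the batter spilled'.
(d) Not entailed — Mary spilled the batter, not the portrait; the portrait belongs to the drawing event.
(e) Not entailed — the narrative places the spilling before the buttering, not after.

(b), (c)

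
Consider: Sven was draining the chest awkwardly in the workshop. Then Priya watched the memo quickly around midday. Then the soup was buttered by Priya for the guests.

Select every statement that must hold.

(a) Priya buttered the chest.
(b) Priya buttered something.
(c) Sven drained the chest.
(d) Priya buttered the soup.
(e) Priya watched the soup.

(b), (d)

(a) Not entailed — Priya buttered the soup, not the chest; the chest belongs to the draining event.
(b) Entailed — the original entails any weakening of itself; this just drops 'for the guests' and generalizes the patient.
(c) Not entailed — 'was draining' is progressive on an accomplishment; it does not entail the completed 'drained'.
(d) Entailed — every conjunct here is already in the original buttering event.
(e) Not entailed — Priya watched the memo, not the soup; the soup belongs to the buttering event.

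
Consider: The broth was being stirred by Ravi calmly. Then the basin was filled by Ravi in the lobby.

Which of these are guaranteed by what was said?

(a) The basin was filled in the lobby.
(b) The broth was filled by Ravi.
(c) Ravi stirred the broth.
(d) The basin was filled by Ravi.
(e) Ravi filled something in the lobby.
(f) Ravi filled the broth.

(a), (c), (d), (e)

(a) Entailed — generalizing the agent leaves a sub-description the original still satisfies.
(b) Not entailed — Ravi filled the basin, not the broth; the broth belongs to the stirring event.
(c) Entailed — 'stir' is an activity; 'was stirring' entails that some stirring happened, so 'stirred' holds.
(d) Entailed — dropping 'in the lobby' leaves a sub-description the original still satisfies.
(e) Entailed — the original entails any weakening of itself; this just generalizes the patient.
(f) Not entailed — Ravi filled the basin, not the broth; the broth belongs to the stirring event.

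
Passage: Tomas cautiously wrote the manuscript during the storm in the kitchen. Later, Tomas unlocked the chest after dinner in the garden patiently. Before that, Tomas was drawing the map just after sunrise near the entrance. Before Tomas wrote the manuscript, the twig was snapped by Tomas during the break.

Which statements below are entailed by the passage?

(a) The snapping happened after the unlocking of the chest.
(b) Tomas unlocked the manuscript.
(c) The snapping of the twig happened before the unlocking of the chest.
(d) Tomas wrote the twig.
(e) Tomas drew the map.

(a) Not entailed — the narrative places the snapping before the unlocking, not after.
(b) Not entailed — Tomas unlocked the chest, not the manuscript; the manuscript belongs to the writing event.
(c) Entailed — the narrative places the snapping before the unlocking.
(d) Not entailed — Tomas wrote the manuscript, not the twig; the twig belongs to the snapping event.
(e) Not entailed — 'was drawing' is progressive on an accomplishment; it does not entail the completed 'drew'.

(c)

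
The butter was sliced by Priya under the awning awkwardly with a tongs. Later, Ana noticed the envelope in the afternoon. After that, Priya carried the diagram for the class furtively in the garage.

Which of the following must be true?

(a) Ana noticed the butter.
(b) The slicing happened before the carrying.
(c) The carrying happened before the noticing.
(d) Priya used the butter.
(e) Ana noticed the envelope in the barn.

(b)

(a) Not entailed — Ana noticed the envelope, not the butter; the butter belongs to the slicing event.
(b) Entailed — the narrative places the slicing before the carrying.
(c) Not entailed — the narrative places the noticing before the carrying, not after.
(d) Not entailed — the butter is the patient, not an instrument — Priya used a tongs.
(e) Not entailed — 'in the barn' adds information not in the original event.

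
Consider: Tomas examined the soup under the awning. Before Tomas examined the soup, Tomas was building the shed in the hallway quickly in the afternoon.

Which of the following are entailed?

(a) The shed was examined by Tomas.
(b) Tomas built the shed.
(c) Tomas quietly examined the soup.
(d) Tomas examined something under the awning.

(d)

(a) Not entailed — Tomas examined the soup, not the shed; the shed belongs to the building event.
(b) Not entailed — 'was building' is progressive on an accomplishment; it does not entail the completed 'built'.
(c) Not entailed — 'quietly' adds information not in the original event.
(d) Entailed — generalizing the patient leaves a sub-description the original still satisfies.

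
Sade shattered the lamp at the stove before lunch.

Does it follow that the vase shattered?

Nothing is said about any vase; only the lamp is affected.

no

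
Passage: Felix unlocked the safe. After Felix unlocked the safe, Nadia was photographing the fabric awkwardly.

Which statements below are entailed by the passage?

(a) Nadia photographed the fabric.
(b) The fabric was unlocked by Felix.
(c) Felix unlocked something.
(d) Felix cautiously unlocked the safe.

(c)

(a) Not entailed — 'was photographing' is progressive on an accomplishment; it does not entail the completed 'photographed'.
(b) Not entailed — Felix unlocked the safe, not the fabric; the fabric belongs to the photographing event.
(c) Entailed — generalizing the patient leaves a sub-description the original still satisfies.
(d) Not entailed — 'cautiously' adds information not in the original event.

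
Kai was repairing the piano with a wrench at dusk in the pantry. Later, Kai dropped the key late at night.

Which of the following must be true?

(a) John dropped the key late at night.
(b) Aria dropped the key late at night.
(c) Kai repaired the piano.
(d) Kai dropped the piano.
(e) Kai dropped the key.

(e)

(a) Not entailed — the passage has Kai dropping the key, not John.
(b) Not entailed — the passage has Kai dropping the key, not Aria.
(c) Not entailed — 'was repairing' is progressive on an accomplishment; it does not entail the completed 'repaired'.
(d) Not entailed — Kai dropped the key, not the piano; the piano belongs to the repairing event.
(e) Entailed — every conjunct here is already in the original dropping event.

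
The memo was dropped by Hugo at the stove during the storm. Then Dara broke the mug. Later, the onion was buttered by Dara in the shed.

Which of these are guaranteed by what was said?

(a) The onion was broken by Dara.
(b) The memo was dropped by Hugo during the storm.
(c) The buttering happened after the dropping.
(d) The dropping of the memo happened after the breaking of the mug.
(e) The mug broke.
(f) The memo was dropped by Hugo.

(b), (c), (e), (f)

(a) Not entailed — Dara broke the mug, not the onion; the onion belongs to the buttering event.
(b) Entailed — this follows by dropping conjuncts from the dropping event's description.
(c) Entailed — the narrative places the dropping before the buttering.
(d) Not entailed — the narrative places the dropping before the breaking, not after.
(e) Entailed — 'Dara broke the mug' is causative; it entails the inchoative 'the mug broke'.
(f) Entailed — this follows by dropping conjuncts from the dropping event's description.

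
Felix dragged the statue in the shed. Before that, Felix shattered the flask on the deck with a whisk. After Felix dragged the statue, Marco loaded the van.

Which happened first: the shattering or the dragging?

the shattering

The connectives place the shattering before the dragging.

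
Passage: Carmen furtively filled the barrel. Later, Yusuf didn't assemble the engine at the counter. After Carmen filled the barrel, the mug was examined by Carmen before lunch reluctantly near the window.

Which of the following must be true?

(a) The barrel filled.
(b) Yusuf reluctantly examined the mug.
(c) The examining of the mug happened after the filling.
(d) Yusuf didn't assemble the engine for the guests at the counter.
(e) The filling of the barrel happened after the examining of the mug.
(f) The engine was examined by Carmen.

(a) Entailed — 'Carmen filled the barrel' is causative; it entails the inchoative 'the barrel filled'.
(b) Not entailed — the passage has Carmen examining the mug, not Yusuf.
(c) Entailed — the narrative places the filling before the examining.
(d) Entailed — under negation, adding a further restriction is entailed: if no such assembling event occurred, none occurred for the guests either.
(e) Not entailed — the narrative places the filling before the examining, not after.
(f) Not entailed — Carmen examined the mug, not the engine; the engine belongs to the assembling event.

(a), (c), (d)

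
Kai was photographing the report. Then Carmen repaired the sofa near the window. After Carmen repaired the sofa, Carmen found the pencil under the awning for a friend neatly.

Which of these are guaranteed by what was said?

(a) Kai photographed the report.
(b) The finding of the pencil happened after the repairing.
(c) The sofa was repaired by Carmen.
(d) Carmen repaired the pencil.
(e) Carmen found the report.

(a) Not entailed — 'was photographing' is progressive on an accomplishment; it does not entail the completed 'photographed'.
(b) Entailed — the narrative places the repairing before the finding.
(c) Entailed — dropping 'near the window' leaves a sub-description the original still satisfies.
(d) Not entailed — Carmen repaired the sofa, not the pencil; the pencil belongs to the finding event.
(e) Not entailed — Carmen found the pencil, not the report; the report belongs to the photographing event.

(b), (c)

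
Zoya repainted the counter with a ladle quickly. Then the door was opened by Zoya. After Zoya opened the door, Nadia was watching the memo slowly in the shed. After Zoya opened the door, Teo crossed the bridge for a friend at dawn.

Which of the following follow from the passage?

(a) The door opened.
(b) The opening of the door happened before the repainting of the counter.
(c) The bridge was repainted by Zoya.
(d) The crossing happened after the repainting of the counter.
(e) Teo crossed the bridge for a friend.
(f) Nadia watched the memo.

(a) Entailed — 'Zoya opened the door' is causative; it entails the inchoative 'the door opened'.
(b) Not entailed — the narrative places the repainting before the opening, not after.
(c) Not entailed — Zoya repainted the counter, not the bridge; the bridge belongs to the crossing event.
(d) Entailed — the narrative places the repainting before the crossing.
(e) Entailed — this follows by dropping conjuncts from the crossing event's description.
(f) Entailed — 'watch' is an activity; 'was watching' entails that some watching happened, so 'watched' holds.

(a), (d), (e), (f)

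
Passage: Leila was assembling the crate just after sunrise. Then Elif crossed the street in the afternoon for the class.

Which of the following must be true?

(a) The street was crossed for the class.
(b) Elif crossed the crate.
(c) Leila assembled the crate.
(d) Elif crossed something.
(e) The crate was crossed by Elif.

(a) Entailed — the original entails any weakening of itself; this just drops 'in the afternoon' and generalizes the agent.
(b) Not entailed — Elif crossed the street, not the crate; the crate belongs to the assembling event.
(c) Not entailed — 'was assembling' is progressive on an accomplishment; it does not entail the completed 'assembled'.
(d) Entailed — the original entails any weakening of itself; this just drops 'for the class', 'in the afternoon' and generalizes the patient.
(e) Not entailed — Elif crossed the street, not the crate; the crate belongs to the assembling event.

(a), (d)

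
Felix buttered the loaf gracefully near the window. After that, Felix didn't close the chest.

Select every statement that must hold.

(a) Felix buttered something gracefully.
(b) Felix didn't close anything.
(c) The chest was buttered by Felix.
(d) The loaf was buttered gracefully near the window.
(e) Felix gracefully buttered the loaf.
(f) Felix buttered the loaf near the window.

(a) Entailed — the original entails any weakening of itself; this just drops 'near the window' and generalizes the patient.
(b) Not entailed — the original only denies this specific event; Felix may have closed something else.
(c) Not entailed — Felix buttered the loaf, not the chest; the chest belongs to the closing event.
(d) Entailed — this follows by dropping conjuncts from the buttering event's description.
(e) Entailed — this follows by dropping conjuncts from the buttering event's description.
(f) Entailed — every conjunct here is already in the original buttering event.

(a), (d), (e), (f)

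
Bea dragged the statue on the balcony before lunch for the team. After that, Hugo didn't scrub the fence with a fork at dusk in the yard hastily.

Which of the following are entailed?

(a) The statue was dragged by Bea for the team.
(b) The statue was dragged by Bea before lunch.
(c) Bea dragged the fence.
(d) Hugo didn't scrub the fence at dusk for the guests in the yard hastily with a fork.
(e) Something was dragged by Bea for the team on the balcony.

(a) Entailed — dropping 'on the balcony', 'before lunch' leaves a sub-description the original still satisfies.
(b) Entailed — dropping 'on the balcony', 'for the team' leaves a sub-description the original still satisfies.
(c) Not entailed — Bea dragged the statue, not the fence; the fence belongs to the scrubbing event.
(d) Entailed — under negation, adding a further restriction is entailed: if no such scrubbing event occurred, none occurred for the guests either.
(e) Entailed — dropping 'before lunch' and generalizing the patient leaves a sub-description the original still satisfies.

(a), (b), (d), (e)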